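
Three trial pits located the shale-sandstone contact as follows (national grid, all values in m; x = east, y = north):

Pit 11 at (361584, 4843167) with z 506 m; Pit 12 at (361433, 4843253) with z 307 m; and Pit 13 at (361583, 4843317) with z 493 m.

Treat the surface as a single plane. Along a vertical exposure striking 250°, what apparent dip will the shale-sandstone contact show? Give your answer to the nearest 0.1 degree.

49.5°

Let the plane be z = a·x + b·y + c.
Pit 12−Pit 11: −151a + 86b = −199;  Pit 13−Pit 11: −1a + 150b = −13.
Solving gives a = 1.27336, b = −0.07818.
Unit vector along 250° is (sin 250°, cos 250°) = (-0.9397, -0.3420).
Slope in that direction = a·(-0.9397) + b·(-0.3420) = −1.16982.
Apparent dip = arctan|1.16982| = 49.5° (true dip is 51.9°, so apparent ≤ true as expected).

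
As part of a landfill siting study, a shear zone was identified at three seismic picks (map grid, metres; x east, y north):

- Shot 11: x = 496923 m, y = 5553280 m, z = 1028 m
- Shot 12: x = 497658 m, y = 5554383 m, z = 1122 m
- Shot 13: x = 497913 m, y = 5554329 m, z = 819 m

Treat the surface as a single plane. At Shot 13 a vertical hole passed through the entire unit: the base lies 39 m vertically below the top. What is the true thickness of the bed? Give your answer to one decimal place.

24.0 m

Let the plane be z = a·x + b·y + c.
Shot 12−Shot 11: 735a + 1103b = 94;  Shot 13−Shot 11: 990a + 1049b = −209.
Solving gives a = −1.02548, b = 0.76857.
|∇z| = √(a²+b²) = 1.28152, so dip δ = arctan(1.28152) = 52.03°.
True thickness = vertical thickness × cos δ = 39 × cos 52.03° = 24.0 m.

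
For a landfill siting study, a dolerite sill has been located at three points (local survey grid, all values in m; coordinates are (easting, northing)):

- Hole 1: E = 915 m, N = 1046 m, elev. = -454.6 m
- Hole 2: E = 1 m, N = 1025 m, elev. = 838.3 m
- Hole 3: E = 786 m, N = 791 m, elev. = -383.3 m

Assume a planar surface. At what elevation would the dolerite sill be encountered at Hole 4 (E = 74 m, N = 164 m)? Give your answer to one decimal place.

354.5 m

Let the plane be z = a·E + b·N + c.
Hole 2−Hole 1: −914a − 21b = 1292.9;  Hole 3−Hole 1: −129a − 255b = 71.3.
Solving gives a = −1.424686, b = 0.441116.
Then c = -454.6 − a·915 − b·1046 = 387.58.
At (74, 164): z = −105.4 + 72.3 + 387.58 = 354.5 m.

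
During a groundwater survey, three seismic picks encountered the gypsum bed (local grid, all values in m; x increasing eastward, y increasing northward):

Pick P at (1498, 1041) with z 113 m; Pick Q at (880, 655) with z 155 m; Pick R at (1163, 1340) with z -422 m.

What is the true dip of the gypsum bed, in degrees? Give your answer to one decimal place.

Let the plane be z = a·x + b·y + c.
Pick Q−Pick P: −618a − 386b = 42;  Pick R−Pick P: −335a + 299b = −535.
Solving gives a = 0.61750, b = −1.09745.
Gradient magnitude |∇z| = √(a² + b²) = √(0.38131 + 1.20439) = 1.25925.
True dip = arctan(1.25925) = 51.5°, dipping toward NNW (azimuth ≈ 331°).

51.5°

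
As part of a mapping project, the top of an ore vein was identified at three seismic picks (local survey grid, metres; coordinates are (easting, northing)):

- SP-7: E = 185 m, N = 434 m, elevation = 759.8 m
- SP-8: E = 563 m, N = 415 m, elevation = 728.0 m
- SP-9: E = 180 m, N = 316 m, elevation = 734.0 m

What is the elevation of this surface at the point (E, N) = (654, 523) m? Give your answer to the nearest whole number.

Two edge vectors: SP-7→SP-8 = (378, -19, -31.8), SP-7→SP-9 = (-5, -118, -25.8).
Normal n = (SP-7→SP-8) × (SP-7→SP-9) = (-3262.2, 9911.4, -44699).
So ∂z/∂E = −n_x/n_z = −0.07298 and ∂z/∂N = −n_y/n_z = 0.22174.
Intercept c from SP-7: 759.8 + 13.50 − 96.23 = 677.07.
At (654, 523): z = −47.7 + 116.0 + 677.07 = 745.3 m.

745 m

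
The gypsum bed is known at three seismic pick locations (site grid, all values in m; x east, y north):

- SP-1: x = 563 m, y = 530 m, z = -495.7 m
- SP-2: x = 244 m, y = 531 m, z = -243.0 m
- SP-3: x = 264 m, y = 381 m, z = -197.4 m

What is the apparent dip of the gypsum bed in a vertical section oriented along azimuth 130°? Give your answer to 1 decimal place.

Two edge vectors: SP-1→SP-2 = (-319, 1, 252.7), SP-1→SP-3 = (-299, -149, 298.3).
Normal n = (SP-1→SP-2) × (SP-1→SP-3) = (37950.6, 19600.4, 47830).
So ∂z/∂x = −n_x/n_z = −0.79345 and ∂z/∂y = −n_y/n_z = −0.40979.
Unit vector along 130° is (sin 130°, cos 130°) = (0.7660, -0.6428).
Slope in that direction = a·(0.7660) + b·(-0.6428) = −0.34441.
Apparent dip = arctan|0.34441| = 19.0° (true dip is 41.8°, so apparent ≤ true as expected).

19.0°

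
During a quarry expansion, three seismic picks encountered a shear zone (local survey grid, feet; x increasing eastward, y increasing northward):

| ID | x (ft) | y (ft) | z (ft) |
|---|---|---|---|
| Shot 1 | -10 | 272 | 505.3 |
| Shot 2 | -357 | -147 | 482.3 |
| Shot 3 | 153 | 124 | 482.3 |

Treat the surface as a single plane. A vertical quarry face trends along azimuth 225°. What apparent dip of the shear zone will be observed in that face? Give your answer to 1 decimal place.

Two edge vectors: Shot 1→Shot 2 = (-347, -419, -23), Shot 1→Shot 3 = (163, -148, -23).
Normal n = (Shot 1→Shot 2) × (Shot 1→Shot 3) = (6233, -11730, 119653).
So ∂z/∂x = −n_x/n_z = −0.05209 and ∂z/∂y = −n_y/n_z = 0.09803.
Unit vector along 225° is (sin 225°, cos 225°) = (-0.7071, -0.7071).
Slope in that direction = a·(-0.7071) + b·(-0.7071) = −0.03249.
Apparent dip = arctan|0.03249| = 1.9° (true dip is 6.3°, so apparent ≤ true as expected).

1.9°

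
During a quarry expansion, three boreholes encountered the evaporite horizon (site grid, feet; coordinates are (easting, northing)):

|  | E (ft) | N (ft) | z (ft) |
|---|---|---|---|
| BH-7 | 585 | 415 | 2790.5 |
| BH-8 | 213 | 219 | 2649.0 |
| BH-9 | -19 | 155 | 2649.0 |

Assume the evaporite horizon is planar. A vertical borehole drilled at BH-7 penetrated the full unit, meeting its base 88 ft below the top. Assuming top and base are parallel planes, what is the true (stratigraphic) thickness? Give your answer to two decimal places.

Let the plane be z = a·E + b·N + c.
BH-8−BH-7: −372a − 196b = −141.5;  BH-9−BH-7: −604a − 260b = −141.5.
Solving gives a = −0.41802, b = 1.51532.
|∇z| = √(a²+b²) = 1.57193, so dip δ = arctan(1.57193) = 57.54°.
True thickness = vertical thickness × cos δ = 88 × cos 57.54° = 47.23 ft.

47.23 ft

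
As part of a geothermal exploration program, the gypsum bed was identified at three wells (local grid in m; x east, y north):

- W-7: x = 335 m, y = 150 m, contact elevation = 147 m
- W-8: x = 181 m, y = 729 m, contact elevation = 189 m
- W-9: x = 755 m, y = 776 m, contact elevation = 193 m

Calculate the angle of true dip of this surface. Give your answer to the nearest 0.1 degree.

Let the plane be z = a·x + b·y + c.
W-8−W-7: −154a + 579b = 42;  W-9−W-7: 420a + 626b = 46.
Solving gives a = 0.00101, b = 0.07281.
Gradient magnitude |∇z| = √(a² + b²) = √(0.00000 + 0.00530) = 0.07281.
True dip = arctan(0.07281) = 4.2°, dipping toward S (azimuth ≈ 181°).

4.2°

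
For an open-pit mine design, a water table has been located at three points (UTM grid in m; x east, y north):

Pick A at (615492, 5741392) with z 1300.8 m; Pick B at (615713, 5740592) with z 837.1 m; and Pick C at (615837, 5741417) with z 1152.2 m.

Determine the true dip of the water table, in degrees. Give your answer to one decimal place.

Let the plane be z = a·x + b·y + c.
Pick B−Pick A: 221a − 800b = −463.7;  Pick C−Pick A: 345a + 25b = −148.6.
Solving gives a = −0.46345, b = 0.45160.
Gradient magnitude |∇z| = √(a² + b²) = √(0.21479 + 0.20394) = 0.64709.
True dip = arctan(0.64709) = 32.9°, dipping toward SE (azimuth ≈ 134°).

32.9°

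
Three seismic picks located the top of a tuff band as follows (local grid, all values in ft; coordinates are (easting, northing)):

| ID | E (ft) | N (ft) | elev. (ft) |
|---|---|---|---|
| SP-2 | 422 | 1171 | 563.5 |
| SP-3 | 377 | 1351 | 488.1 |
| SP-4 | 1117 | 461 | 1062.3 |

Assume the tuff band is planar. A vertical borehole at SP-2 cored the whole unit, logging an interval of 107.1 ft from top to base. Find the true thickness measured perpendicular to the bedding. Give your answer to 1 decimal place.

95.6 ft

Let the plane be z = a·E + b·N + c.
SP-3−SP-2: −45a + 180b = −75.4;  SP-4−SP-2: 695a − 710b = 498.8.
Solving gives a = 0.38916, b = −0.32160.
|∇z| = √(a²+b²) = 0.50485, so dip δ = arctan(0.50485) = 26.79°.
True thickness = vertical thickness × cos δ = 107.1 × cos 26.79° = 95.6 ft.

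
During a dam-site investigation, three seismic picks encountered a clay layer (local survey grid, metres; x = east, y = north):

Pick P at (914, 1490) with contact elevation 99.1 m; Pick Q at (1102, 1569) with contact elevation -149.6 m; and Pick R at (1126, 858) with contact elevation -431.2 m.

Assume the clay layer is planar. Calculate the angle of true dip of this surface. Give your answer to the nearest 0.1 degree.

56.5°

Let the plane be z = a·x + b·y + c.
Pick Q−Pick P: 188a + 79b = −248.7;  Pick R−Pick P: 212a − 632b = −530.3.
Solving gives a = −1.46847, b = 0.34649.
Gradient magnitude |∇z| = √(a² + b²) = √(2.15641 + 0.12006) = 1.50880.
True dip = arctan(1.50880) = 56.5°, dipping toward ESE (azimuth ≈ 103°).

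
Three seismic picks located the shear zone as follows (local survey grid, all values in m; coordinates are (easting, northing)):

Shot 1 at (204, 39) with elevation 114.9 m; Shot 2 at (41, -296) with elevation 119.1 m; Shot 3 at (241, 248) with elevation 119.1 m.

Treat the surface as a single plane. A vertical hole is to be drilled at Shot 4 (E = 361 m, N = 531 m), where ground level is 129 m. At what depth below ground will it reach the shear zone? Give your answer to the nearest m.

Let the plane be z = a·E + b·N + c.
Shot 2−Shot 1: −163a − 335b = 4.2;  Shot 3−Shot 1: 37a + 209b = 4.2.
Solving gives a = −0.10543, b = 0.03876.
Then c = 114.9 − a·204 − b·39 = 134.90.
At (361, 531): z_contact = −38.1 + 20.6 + 134.90 = 117.4 m.
Depth below ground = 129 − 117.4 = 12 m.

12 m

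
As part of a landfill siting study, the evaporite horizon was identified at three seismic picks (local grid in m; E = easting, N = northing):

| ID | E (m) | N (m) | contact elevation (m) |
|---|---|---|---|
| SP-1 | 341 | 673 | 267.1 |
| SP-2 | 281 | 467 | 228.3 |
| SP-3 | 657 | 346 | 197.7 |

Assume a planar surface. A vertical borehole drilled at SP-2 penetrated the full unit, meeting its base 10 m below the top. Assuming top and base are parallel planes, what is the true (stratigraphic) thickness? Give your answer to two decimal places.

9.82 m

Two edge vectors: SP-1→SP-2 = (-60, -206, -38.8), SP-1→SP-3 = (316, -327, -69.4).
Normal n = (SP-1→SP-2) × (SP-1→SP-3) = (1608.8, -16424.8, 84716).
So ∂z/∂E = −n_x/n_z = −0.01899 and ∂z/∂N = −n_y/n_z = 0.19388.
|∇z| = √(a²+b²) = 0.19481, so dip δ = arctan(0.19481) = 11.02°.
True thickness = vertical thickness × cos δ = 10 × cos 11.02° = 9.82 m.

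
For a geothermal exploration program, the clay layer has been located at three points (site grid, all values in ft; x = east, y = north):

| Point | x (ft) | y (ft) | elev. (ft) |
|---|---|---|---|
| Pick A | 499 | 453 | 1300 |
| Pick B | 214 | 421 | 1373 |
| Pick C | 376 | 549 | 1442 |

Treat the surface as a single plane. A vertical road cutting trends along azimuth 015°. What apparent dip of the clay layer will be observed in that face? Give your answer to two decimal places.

41.23°

Two edge vectors: Pick A→Pick B = (-285, -32, 73), Pick A→Pick C = (-123, 96, 142).
Normal n = (Pick A→Pick B) × (Pick A→Pick C) = (-11552, 31491, -31296).
So ∂z/∂x = −n_x/n_z = −0.36912 and ∂z/∂y = −n_y/n_z = 1.00623.
Unit vector along 015° is (sin 15°, cos 15°) = (0.2588, 0.9659).
Slope in that direction = a·(0.2588) + b·(0.9659) = 0.87641.
Apparent dip = arctan|0.87641| = 41.23° (true dip is 47.0°, so apparent ≤ true as expected).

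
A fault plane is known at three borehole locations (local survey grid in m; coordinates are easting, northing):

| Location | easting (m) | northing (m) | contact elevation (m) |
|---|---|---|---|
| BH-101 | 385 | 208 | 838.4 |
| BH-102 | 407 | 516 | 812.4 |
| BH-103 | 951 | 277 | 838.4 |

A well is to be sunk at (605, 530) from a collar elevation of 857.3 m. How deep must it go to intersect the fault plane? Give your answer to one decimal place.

44.0 m

Two edge vectors: BH-101→BH-102 = (22, 308, -26), BH-101→BH-103 = (566, 69, 0).
Normal n = (BH-101→BH-102) × (BH-101→BH-103) = (1794, -14716, -172810).
So ∂z/∂easting = −n_x/n_z = 0.01038 and ∂z/∂northing = −n_y/n_z = −0.08516.
Intercept c from BH-101: 838.4 − 4.00 + 17.71 = 852.12.
At (605, 530): z_contact = 6.28 − 45.13 + 852.12 = 813.26 m.
Depth below ground = 857.3 − 813.26 = 44.0 m.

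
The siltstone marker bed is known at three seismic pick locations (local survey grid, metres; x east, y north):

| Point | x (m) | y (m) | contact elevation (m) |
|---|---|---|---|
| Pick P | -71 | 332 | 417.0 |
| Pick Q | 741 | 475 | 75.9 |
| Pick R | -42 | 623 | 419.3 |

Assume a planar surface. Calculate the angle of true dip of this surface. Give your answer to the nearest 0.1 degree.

Two edge vectors: Pick P→Pick Q = (812, 143, -341.1), Pick P→Pick R = (29, 291, 2.3).
Normal n = (Pick P→Pick Q) × (Pick P→Pick R) = (99589, -11759.5, 232145).
So ∂z/∂x = −n_x/n_z = −0.42899 and ∂z/∂y = −n_y/n_z = 0.05066.
Gradient magnitude |∇z| = √(a² + b²) = √(0.18404 + 0.00257) = 0.43198.
True dip = arctan(0.43198) = 23.4°, dipping toward E (azimuth ≈ 097°).

23.4°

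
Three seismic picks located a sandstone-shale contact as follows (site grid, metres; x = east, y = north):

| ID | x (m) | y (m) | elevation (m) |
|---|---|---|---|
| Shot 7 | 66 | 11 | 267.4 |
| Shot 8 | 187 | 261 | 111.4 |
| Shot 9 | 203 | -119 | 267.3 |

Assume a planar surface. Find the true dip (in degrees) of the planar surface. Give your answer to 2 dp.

30.53°

Two edge vectors: Shot 7→Shot 8 = (121, 250, -156), Shot 7→Shot 9 = (137, -130, -0.1).
Normal n = (Shot 7→Shot 8) × (Shot 7→Shot 9) = (-20305, -21359.9, -49980).
So ∂z/∂x = −n_x/n_z = −0.40626 and ∂z/∂y = −n_y/n_z = −0.42737.
Gradient magnitude |∇z| = √(a² + b²) = √(0.16505 + 0.18264) = 0.58966.
True dip = arctan(0.58966) = 30.53°, dipping toward NE (azimuth ≈ 044°).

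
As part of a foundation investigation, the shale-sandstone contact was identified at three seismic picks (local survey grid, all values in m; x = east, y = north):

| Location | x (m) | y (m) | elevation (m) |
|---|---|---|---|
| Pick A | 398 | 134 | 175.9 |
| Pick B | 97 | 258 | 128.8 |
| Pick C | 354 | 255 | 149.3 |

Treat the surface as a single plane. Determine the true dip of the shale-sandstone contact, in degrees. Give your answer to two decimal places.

11.68°

Let the plane be z = a·x + b·y + c.
Pick B−Pick A: −301a + 124b = −47.1;  Pick C−Pick A: −44a + 121b = −26.6.
Solving gives a = 0.07753, b = −0.19164.
Gradient magnitude |∇z| = √(a² + b²) = √(0.00601 + 0.03673) = 0.20673.
True dip = arctan(0.20673) = 11.68°, dipping toward NNW (azimuth ≈ 338°).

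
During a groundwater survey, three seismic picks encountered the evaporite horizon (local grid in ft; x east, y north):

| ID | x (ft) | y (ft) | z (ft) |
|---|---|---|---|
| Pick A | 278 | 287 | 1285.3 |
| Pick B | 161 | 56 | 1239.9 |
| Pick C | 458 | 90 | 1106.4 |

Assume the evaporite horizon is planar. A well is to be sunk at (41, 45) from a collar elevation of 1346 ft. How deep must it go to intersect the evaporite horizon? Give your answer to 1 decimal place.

50.9 ft

Let the plane be z = a·x + b·y + c.
Pick B−Pick A: −117a − 231b = −45.4;  Pick C−Pick A: 180a − 197b = −178.9.
Solving gives a = −0.50105, b = 0.45031.
Then c = 1285.3 − a·278 − b·287 = 1295.35.
At (41, 45): z_contact = −20.54 + 20.26 + 1295.35 = 1295.07 ft.
Depth below ground = 1346 − 1295.07 = 50.9 ft.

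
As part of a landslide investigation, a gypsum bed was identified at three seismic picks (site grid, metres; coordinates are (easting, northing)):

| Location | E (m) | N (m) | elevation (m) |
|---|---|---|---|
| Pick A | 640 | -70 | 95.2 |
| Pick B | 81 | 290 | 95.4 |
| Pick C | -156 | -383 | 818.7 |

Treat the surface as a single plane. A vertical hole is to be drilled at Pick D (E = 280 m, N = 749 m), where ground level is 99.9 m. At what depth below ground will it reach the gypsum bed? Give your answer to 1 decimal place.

518.9 m

Let the plane be z = a·E + b·N + c.
Pick B−Pick A: −559a + 360b = 0.2;  Pick C−Pick A: −796a − 313b = 723.5.
Solving gives a = −0.56448, b = −0.87596.
Then c = 95.2 − a·640 − b·-70 = 395.15.
At (280, 749): z_contact = −158.05 − 656.09 + 395.15 = -419.00 m.
Depth below ground = 99.9 − (-419.00) = 518.9 m.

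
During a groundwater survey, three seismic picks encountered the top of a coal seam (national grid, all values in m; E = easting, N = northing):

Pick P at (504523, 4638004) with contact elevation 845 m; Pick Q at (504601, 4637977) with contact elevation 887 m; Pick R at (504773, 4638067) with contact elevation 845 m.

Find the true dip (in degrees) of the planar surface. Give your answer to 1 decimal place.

42.9°

Two edge vectors: Pick P→Pick Q = (78, -27, 42), Pick P→Pick R = (250, 63, 0).
Normal n = (Pick P→Pick Q) × (Pick P→Pick R) = (-2646, 10500, 11664).
So ∂z/∂E = −n_x/n_z = 0.22685 and ∂z/∂N = −n_y/n_z = −0.90021.
Gradient magnitude |∇z| = √(a² + b²) = √(0.05146 + 0.81037) = 0.92835.
True dip = arctan(0.92835) = 42.9°, dipping toward NNW (azimuth ≈ 346°).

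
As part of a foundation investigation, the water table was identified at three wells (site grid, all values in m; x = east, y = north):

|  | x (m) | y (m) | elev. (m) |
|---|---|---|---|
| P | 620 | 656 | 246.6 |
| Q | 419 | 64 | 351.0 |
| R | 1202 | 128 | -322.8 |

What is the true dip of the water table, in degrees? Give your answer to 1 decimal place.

Let the plane be z = a·x + b·y + c.
Q−P: −201a − 592b = 104.4;  R−P: 582a − 528b = −569.4.
Solving gives a = −0.87027, b = 0.11913.
Gradient magnitude |∇z| = √(a² + b²) = √(0.75738 + 0.01419) = 0.87839.
True dip = arctan(0.87839) = 41.3°, dipping toward E (azimuth ≈ 098°).

41.3°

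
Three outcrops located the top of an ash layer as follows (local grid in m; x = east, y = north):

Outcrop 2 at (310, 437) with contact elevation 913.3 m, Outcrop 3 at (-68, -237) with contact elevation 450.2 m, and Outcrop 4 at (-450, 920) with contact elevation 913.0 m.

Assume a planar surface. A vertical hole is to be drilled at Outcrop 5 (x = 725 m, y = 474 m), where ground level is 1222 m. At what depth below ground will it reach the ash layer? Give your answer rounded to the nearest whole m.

156 m

Let the plane be z = a·x + b·y + c.
Outcrop 3−Outcrop 2: −378a − 674b = −463.1;  Outcrop 4−Outcrop 2: −760a + 483b = −0.3.
Solving gives a = 0.32222, b = 0.50638.
Then c = 913.3 − a·310 − b·437 = 592.12.
At (725, 474): z_contact = 233.6 + 240.0 + 592.12 = 1065.8 m.
Depth below ground = 1222 − 1065.8 = 156 m.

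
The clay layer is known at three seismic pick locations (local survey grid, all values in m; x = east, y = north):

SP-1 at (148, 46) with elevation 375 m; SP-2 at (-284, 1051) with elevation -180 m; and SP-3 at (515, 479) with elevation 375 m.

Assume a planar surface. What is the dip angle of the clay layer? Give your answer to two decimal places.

Two edge vectors: SP-1→SP-2 = (-432, 1005, -555), SP-1→SP-3 = (367, 433, 0).
Normal n = (SP-1→SP-2) × (SP-1→SP-3) = (240315, -203685, -555891).
So ∂z/∂x = −n_x/n_z = 0.43231 and ∂z/∂y = −n_y/n_z = −0.36641.
Gradient magnitude |∇z| = √(a² + b²) = √(0.18689 + 0.13426) = 0.56670.
True dip = arctan(0.56670) = 29.54°, dipping toward NW (azimuth ≈ 310°).

29.54°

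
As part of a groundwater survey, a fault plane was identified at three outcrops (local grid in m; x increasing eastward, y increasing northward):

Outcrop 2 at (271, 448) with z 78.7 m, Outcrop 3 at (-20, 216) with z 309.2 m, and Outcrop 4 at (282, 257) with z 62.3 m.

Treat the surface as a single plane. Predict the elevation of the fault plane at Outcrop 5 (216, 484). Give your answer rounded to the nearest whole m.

125 m

Let the plane be z = a·x + b·y + c.
Outcrop 3−Outcrop 2: −291a − 232b = 230.5;  Outcrop 4−Outcrop 2: 11a − 191b = −16.4.
Solving gives a = −0.82277, b = 0.03848.
Then c = 78.7 − a·271 − b·448 = 284.43.
At (216, 484): z = −177.7 + 18.6 + 284.43 = 125.3 m.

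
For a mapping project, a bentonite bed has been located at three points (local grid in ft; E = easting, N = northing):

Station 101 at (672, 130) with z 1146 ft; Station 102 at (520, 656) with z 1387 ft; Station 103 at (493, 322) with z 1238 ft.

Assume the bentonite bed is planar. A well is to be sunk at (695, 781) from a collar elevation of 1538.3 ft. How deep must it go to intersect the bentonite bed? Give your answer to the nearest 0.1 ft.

100.9 ft

Two edge vectors: Station 101→Station 102 = (-152, 526, 241), Station 101→Station 103 = (-179, 192, 92).
Normal n = (Station 101→Station 102) × (Station 101→Station 103) = (2120, -29155, 64970).
So ∂z/∂E = −n_x/n_z = −0.03263 and ∂z/∂N = −n_y/n_z = 0.44875.
Intercept c from Station 101: 1146 + 21.93 − 58.34 = 1109.59.
At (695, 781): z_contact = −22.68 + 350.47 + 1109.59 = 1437.38 ft.
Depth below ground = 1538.3 − 1437.38 = 100.9 ft.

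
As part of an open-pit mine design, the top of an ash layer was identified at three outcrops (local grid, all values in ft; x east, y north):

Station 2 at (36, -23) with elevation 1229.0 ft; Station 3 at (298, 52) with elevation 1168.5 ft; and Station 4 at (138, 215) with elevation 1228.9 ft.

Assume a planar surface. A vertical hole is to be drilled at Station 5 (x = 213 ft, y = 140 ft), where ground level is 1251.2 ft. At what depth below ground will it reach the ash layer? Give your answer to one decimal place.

Let the plane be z = a·x + b·y + c.
Station 3−Station 2: 262a + 75b = −60.5;  Station 4−Station 2: 102a + 238b = −0.1.
Solving gives a = −0.26307, b = 0.11232.
Then c = 1229 − a·36 − b·-23 = 1241.05.
At (213, 140): z_contact = −56.03 + 15.73 + 1241.05 = 1200.75 ft.
Depth below ground = 1251.2 − 1200.75 = 50.5 ft.

50.5 ft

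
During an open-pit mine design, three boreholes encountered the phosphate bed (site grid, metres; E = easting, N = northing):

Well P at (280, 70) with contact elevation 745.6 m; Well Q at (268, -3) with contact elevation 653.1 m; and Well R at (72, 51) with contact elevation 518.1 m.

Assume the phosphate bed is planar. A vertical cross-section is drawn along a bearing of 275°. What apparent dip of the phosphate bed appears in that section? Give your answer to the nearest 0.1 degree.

Two edge vectors: Well P→Well Q = (-12, -73, -92.5), Well P→Well R = (-208, -19, -227.5).
Normal n = (Well P→Well Q) × (Well P→Well R) = (14850, 16510, -14956).
So ∂z/∂E = −n_x/n_z = 0.99291 and ∂z/∂N = −n_y/n_z = 1.10390.
Unit vector along 275° is (sin 275°, cos 275°) = (-0.9962, 0.0872).
Slope in that direction = a·(-0.9962) + b·(0.0872) = −0.89292.
Apparent dip = arctan|0.89292| = 41.8° (true dip is 56.0°, so apparent ≤ true as expected).

41.8°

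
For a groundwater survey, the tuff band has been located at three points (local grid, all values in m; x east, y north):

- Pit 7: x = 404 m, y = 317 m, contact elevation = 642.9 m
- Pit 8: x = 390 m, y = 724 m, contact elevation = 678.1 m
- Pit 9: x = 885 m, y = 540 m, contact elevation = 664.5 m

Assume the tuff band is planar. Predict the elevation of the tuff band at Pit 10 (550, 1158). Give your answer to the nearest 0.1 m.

716.5 m

Let the plane be z = a·x + b·y + c.
Pit 8−Pit 7: −14a + 407b = 35.2;  Pit 9−Pit 7: 481a + 223b = 21.6.
Solving gives a = 0.004734, b = 0.086649.
Then c = 642.9 − a·404 − b·317 = 613.52.
At (550, 1158): z = 2.6 + 100.3 + 613.52 = 716.5 m.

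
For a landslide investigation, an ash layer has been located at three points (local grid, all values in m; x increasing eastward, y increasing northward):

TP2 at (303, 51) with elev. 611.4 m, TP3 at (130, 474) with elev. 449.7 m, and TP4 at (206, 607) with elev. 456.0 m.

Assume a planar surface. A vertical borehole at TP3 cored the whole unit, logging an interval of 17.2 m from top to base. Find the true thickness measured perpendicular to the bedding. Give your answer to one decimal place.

Two edge vectors: TP2→TP3 = (-173, 423, -161.7), TP2→TP4 = (-97, 556, -155.4).
Normal n = (TP2→TP3) × (TP2→TP4) = (24171, -11199.3, -55157).
So ∂z/∂x = −n_x/n_z = 0.43822 and ∂z/∂y = −n_y/n_z = −0.20304.
|∇z| = √(a²+b²) = 0.48298, so dip δ = arctan(0.48298) = 25.78°.
True thickness = vertical thickness × cos δ = 17.2 × cos 25.78° = 15.5 m.

15.5 m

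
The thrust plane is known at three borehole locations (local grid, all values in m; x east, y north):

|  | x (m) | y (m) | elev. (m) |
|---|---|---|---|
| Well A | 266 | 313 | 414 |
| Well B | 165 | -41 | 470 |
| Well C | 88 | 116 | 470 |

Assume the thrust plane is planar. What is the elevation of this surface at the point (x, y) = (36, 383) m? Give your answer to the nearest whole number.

454 m

Let the plane be z = a·x + b·y + c.
Well B−Well A: −101a − 354b = 56;  Well C−Well A: −178a − 197b = 56.
Solving gives a = −0.20392, b = −0.10001.
Then c = 414 − a·266 − b·313 = 499.55.
At (36, 383): z = −7.3 − 38.3 + 499.55 = 453.9 m.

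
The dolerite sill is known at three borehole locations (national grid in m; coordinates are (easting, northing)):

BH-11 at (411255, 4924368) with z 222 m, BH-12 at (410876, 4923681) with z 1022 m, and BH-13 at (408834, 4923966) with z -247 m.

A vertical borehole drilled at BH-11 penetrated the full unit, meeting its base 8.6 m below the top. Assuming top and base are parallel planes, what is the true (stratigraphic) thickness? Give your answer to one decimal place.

4.9 m

Two edge vectors: BH-11→BH-12 = (-379, -687, 800), BH-11→BH-13 = (-2421, -402, -469).
Normal n = (BH-11→BH-12) × (BH-11→BH-13) = (643803, -2114551, -1510869).
So ∂z/∂E = −n_x/n_z = 0.42611 and ∂z/∂N = −n_y/n_z = −1.39956.
|∇z| = √(a²+b²) = 1.46299, so dip δ = arctan(1.46299) = 55.65°.
True thickness = vertical thickness × cos δ = 8.6 × cos 55.65° = 4.9 m.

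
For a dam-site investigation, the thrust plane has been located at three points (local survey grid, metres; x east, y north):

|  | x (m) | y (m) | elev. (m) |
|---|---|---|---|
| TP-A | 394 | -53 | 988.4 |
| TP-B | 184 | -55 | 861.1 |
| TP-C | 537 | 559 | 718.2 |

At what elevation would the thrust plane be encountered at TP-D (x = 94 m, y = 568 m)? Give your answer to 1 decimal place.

Two edge vectors: TP-A→TP-B = (-210, -2, -127.3), TP-A→TP-C = (143, 612, -270.2).
Normal n = (TP-A→TP-B) × (TP-A→TP-C) = (78448, -74945.9, -128234).
So ∂z/∂x = −n_x/n_z = 0.61176 and ∂z/∂y = −n_y/n_z = −0.58445.
Intercept c from TP-A: 988.4 − 241.03 − 30.98 = 716.39.
At (94, 568): z = 57.5 − 332.0 + 716.39 = 441.9 m.

441.9 m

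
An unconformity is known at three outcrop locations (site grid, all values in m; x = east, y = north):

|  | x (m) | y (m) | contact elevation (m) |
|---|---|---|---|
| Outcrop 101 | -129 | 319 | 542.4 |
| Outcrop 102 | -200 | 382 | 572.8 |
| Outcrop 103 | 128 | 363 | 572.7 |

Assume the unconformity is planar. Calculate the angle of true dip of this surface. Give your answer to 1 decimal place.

Let the plane be z = a·x + b·y + c.
Outcrop 102−Outcrop 101: −71a + 63b = 30.4;  Outcrop 103−Outcrop 101: 257a + 44b = 30.3.
Solving gives a = 0.02958, b = 0.51587.
Gradient magnitude |∇z| = √(a² + b²) = √(0.00087 + 0.26613) = 0.51672.
True dip = arctan(0.51672) = 27.3°, dipping toward S (azimuth ≈ 183°).

27.3°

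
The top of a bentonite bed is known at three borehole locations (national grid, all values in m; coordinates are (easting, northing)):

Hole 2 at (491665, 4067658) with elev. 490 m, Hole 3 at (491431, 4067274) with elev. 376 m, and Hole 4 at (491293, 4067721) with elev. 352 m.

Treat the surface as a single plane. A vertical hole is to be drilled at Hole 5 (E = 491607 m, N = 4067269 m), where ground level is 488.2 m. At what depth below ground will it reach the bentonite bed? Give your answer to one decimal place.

45.3 m

Two edge vectors: Hole 2→Hole 3 = (-234, -384, -114), Hole 2→Hole 4 = (-372, 63, -138).
Normal n = (Hole 2→Hole 3) × (Hole 2→Hole 4) = (60174, 10116, -157590).
So ∂z/∂E = −n_x/n_z = 0.381838949 and ∂z/∂N = −n_y/n_z = 0.064191890.
Intercept c from Hole 2: 490 − 187736.85 − 261110.66 = −448357.50.
At (491607, 4067269): z_contact = 187714.70 + 261085.69 − 448357.50 = 442.88 m.
Depth below ground = 488.2 − 442.88 = 45.3 m.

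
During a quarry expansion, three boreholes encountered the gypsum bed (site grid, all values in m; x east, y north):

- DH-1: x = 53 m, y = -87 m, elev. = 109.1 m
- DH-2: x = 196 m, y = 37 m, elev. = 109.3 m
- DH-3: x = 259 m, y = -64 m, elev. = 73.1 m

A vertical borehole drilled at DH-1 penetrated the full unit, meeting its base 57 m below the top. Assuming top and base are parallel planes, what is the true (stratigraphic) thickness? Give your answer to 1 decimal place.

Let the plane be z = a·x + b·y + c.
DH-2−DH-1: 143a + 124b = 0.2;  DH-3−DH-1: 206a + 23b = −36.
Solving gives a = −0.20079, b = 0.23317.
|∇z| = √(a²+b²) = 0.30771, so dip δ = arctan(0.30771) = 17.10°.
True thickness = vertical thickness × cos δ = 57 × cos 17.10° = 54.5 m.

54.5 m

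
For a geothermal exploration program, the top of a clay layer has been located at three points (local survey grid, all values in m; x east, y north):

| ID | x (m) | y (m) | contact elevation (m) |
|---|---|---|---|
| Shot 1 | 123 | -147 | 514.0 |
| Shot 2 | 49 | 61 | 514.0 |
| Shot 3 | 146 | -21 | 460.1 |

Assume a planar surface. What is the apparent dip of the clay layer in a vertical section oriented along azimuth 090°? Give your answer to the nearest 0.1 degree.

38.5°

Let the plane be z = a·x + b·y + c.
Shot 2−Shot 1: −74a + 208b = 0;  Shot 3−Shot 1: 23a + 126b = −53.9.
Solving gives a = −0.79467, b = −0.28272.
Unit vector along 090° is (sin 90°, cos 90°) = (1.0000, 0.0000).
Slope in that direction = a·(1.0000) + b·(0.0000) = −0.79467.
Apparent dip = arctan|0.79467| = 38.5° (true dip is 40.1°, so apparent ≤ true as expected).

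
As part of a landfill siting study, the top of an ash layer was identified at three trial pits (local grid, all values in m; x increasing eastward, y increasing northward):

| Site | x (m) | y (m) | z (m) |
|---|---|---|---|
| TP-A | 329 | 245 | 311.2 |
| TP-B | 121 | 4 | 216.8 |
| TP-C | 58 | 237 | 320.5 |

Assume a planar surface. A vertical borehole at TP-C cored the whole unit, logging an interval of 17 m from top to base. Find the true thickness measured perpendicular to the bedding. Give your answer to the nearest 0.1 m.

Two edge vectors: TP-A→TP-B = (-208, -241, -94.4), TP-A→TP-C = (-271, -8, 9.3).
Normal n = (TP-A→TP-B) × (TP-A→TP-C) = (-2996.5, 27516.8, -63647).
So ∂z/∂x = −n_x/n_z = −0.04708 and ∂z/∂y = −n_y/n_z = 0.43233.
|∇z| = √(a²+b²) = 0.43489, so dip δ = arctan(0.43489) = 23.50°.
True thickness = vertical thickness × cos δ = 17 × cos 23.50° = 15.6 m.

15.6 m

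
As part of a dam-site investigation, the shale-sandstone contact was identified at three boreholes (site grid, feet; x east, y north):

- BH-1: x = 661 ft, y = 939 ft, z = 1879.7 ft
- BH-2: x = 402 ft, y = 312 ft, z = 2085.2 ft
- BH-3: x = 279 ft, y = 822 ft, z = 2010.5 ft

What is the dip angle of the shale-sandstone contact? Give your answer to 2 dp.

19.27°

Two edge vectors: BH-1→BH-2 = (-259, -627, 205.5), BH-1→BH-3 = (-382, -117, 130.8).
Normal n = (BH-1→BH-2) × (BH-1→BH-3) = (-57968.1, -44623.8, -209211).
So ∂z/∂x = −n_x/n_z = −0.27708 and ∂z/∂y = −n_y/n_z = −0.21330.
Gradient magnitude |∇z| = √(a² + b²) = √(0.07677 + 0.04550) = 0.34967.
True dip = arctan(0.34967) = 19.27°, dipping toward NE (azimuth ≈ 052°).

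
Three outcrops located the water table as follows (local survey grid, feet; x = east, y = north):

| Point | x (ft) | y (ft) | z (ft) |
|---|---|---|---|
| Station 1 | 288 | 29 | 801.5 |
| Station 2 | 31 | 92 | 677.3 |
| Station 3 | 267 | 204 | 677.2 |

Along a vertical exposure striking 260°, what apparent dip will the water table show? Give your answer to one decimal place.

11.1°

Let the plane be z = a·x + b·y + c.
Station 2−Station 1: −257a + 63b = −124.2;  Station 3−Station 1: −21a + 175b = −124.3.
Solving gives a = 0.31852, b = −0.67206.
Unit vector along 260° is (sin 260°, cos 260°) = (-0.9848, -0.1736).
Slope in that direction = a·(-0.9848) + b·(-0.1736) = −0.19698.
Apparent dip = arctan|0.19698| = 11.1° (true dip is 36.6°, so apparent ≤ true as expected).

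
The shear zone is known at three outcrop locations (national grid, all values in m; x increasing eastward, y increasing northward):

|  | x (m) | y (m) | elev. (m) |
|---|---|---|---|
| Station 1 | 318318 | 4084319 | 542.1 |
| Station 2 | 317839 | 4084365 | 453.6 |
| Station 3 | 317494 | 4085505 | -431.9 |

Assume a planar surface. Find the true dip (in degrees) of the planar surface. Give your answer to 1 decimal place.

Let the plane be z = a·x + b·y + c.
Station 2−Station 1: −479a + 46b = −88.5;  Station 3−Station 1: −824a + 1186b = −974.
Solving gives a = 0.11346, b = −0.74242.
Gradient magnitude |∇z| = √(a² + b²) = √(0.01287 + 0.55118) = 0.75104.
True dip = arctan(0.75104) = 36.9°, dipping toward N (azimuth ≈ 351°).

36.9°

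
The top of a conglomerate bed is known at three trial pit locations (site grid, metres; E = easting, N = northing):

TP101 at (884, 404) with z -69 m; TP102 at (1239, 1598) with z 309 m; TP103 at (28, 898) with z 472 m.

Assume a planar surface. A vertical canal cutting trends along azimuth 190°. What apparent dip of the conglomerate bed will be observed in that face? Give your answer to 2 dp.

Let the plane be z = a·E + b·N + c.
TP102−TP101: 355a + 1194b = 378;  TP103−TP101: −856a + 494b = 541.
Solving gives a = −0.38351, b = 0.43061.
Unit vector along 190° is (sin 190°, cos 190°) = (-0.1736, -0.9848).
Slope in that direction = a·(-0.1736) + b·(-0.9848) = −0.35747.
Apparent dip = arctan|0.35747| = 19.67° (true dip is 30.0°, so apparent ≤ true as expected).

19.67°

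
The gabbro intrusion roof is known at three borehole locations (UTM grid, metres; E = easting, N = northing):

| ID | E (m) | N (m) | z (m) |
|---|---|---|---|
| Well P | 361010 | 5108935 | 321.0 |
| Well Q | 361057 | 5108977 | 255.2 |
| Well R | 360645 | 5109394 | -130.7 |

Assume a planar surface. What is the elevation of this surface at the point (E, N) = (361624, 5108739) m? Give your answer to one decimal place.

374.5 m

Two edge vectors: Well P→Well Q = (47, 42, -65.8), Well P→Well R = (-365, 459, -451.7).
Normal n = (Well P→Well Q) × (Well P→Well R) = (11230.8, 45246.9, 36903).
So ∂z/∂E = −n_x/n_z = −0.304332981 and ∂z/∂N = −n_y/n_z = −1.226103569.
Intercept c from Well P: 321 + 109867.25 + 6264083.44 = 6374271.69.
At (361624, 5108739): z = −110054.1 − 6263843.1 + 6374271.69 = 374.5 m.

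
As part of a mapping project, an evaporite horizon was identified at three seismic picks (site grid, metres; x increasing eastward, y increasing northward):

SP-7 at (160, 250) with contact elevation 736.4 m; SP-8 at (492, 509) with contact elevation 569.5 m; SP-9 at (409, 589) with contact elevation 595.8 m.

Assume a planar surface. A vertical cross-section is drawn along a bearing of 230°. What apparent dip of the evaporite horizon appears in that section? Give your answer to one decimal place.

Let the plane be z = a·x + b·y + c.
SP-8−SP-7: 332a + 259b = −166.9;  SP-9−SP-7: 249a + 339b = −140.6.
Solving gives a = −0.41958, b = −0.10656.
Unit vector along 230° is (sin 230°, cos 230°) = (-0.7660, -0.6428).
Slope in that direction = a·(-0.7660) + b·(-0.6428) = 0.38991.
Apparent dip = arctan|0.38991| = 21.3° (true dip is 23.4°, so apparent ≤ true as expected).

21.3°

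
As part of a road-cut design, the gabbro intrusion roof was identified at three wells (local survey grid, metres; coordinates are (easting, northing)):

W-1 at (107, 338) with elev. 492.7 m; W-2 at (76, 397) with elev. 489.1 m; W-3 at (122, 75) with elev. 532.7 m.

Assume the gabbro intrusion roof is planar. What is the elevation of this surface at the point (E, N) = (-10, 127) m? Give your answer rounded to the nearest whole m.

Let the plane be z = a·E + b·N + c.
W-2−W-1: −31a + 59b = −3.6;  W-3−W-1: 15a − 263b = 40.
Solving gives a = −0.19444, b = −0.16318.
Then c = 492.7 − a·107 − b·338 = 568.66.
At (-10, 127): z = 1.9 − 20.7 + 568.66 = 549.9 m.

550 m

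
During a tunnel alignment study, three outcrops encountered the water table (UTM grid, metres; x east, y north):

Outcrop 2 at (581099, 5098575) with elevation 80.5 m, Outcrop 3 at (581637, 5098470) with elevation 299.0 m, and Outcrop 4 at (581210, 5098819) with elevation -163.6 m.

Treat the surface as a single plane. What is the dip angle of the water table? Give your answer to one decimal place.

Two edge vectors: Outcrop 2→Outcrop 3 = (538, -105, 218.5), Outcrop 2→Outcrop 4 = (111, 244, -244.1).
Normal n = (Outcrop 2→Outcrop 3) × (Outcrop 2→Outcrop 4) = (-27683.5, 155579.3, 142927).
So ∂z/∂x = −n_x/n_z = 0.19369 and ∂z/∂y = −n_y/n_z = −1.08852.
Gradient magnitude |∇z| = √(a² + b²) = √(0.03752 + 1.18488) = 1.10562.
True dip = arctan(1.10562) = 47.9°, dipping toward N (azimuth ≈ 350°).

47.9°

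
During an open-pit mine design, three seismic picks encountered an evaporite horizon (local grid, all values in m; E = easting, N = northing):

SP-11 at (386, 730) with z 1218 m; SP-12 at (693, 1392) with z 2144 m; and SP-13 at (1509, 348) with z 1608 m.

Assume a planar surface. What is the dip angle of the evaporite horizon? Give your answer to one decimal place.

Let the plane be z = a·E + b·N + c.
SP-12−SP-11: 307a + 662b = 926;  SP-13−SP-11: 1123a − 382b = 390.
Solving gives a = 0.71095, b = 1.06909.
Gradient magnitude |∇z| = √(a² + b²) = √(0.50545 + 1.14296) = 1.28390.
True dip = arctan(1.28390) = 52.1°, dipping toward SSW (azimuth ≈ 214°).

52.1°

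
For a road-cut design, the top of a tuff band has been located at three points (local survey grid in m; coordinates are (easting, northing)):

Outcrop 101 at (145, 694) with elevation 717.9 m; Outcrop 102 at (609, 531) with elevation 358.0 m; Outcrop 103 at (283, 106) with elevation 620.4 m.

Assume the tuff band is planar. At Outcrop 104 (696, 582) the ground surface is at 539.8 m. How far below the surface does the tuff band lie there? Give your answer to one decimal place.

Let the plane be z = a·E + b·N + c.
Outcrop 102−Outcrop 101: 464a − 163b = −359.9;  Outcrop 103−Outcrop 101: 138a − 588b = −97.5.
Solving gives a = −0.78186, b = −0.01768.
Then c = 717.9 − a·145 − b·694 = 843.54.
At (696, 582): z_contact = −544.17 − 10.29 + 843.54 = 289.08 m.
Depth below ground = 539.8 − 289.08 = 250.7 m.

250.7 m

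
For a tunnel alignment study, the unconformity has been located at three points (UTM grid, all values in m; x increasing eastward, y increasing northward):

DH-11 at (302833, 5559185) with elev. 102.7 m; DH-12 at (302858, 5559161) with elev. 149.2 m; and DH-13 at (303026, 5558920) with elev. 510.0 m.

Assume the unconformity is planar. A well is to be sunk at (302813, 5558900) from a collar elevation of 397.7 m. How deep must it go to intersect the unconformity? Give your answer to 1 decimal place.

147.8 m

Let the plane be z = a·x + b·y + c.
DH-12−DH-11: 25a − 24b = 46.5;  DH-13−DH-11: 193a − 265b = 407.3.
Solving gives a = 1.278123432, b = −0.606121425.
Then c = 102.7 − a·302833 − b·5559185 = 2982585.88.
At (302813, 5558900): z_contact = 387032.39 − 3369368.39 + 2982585.88 = 249.88 m.
Depth below ground = 397.7 − 249.88 = 147.8 m.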